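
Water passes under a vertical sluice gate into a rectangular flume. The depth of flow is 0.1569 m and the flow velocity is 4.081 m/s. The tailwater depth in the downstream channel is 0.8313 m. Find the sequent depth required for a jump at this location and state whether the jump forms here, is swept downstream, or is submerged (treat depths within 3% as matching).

y₂ = 0.6556 m; the jump is submerged

Fr₁ = V₁/√(g·y₁) = 4.081/√(9.81×0.1569) = 3.289.
Sequent-depth ratio: y₂/y₁ = ½[√(1 + 8Fr₁²) − 1] = ½[√87.563 − 1] = 4.179.
y₂ = 4.179 × 0.1569 = 0.6556 m.
Tailwater y_tw = 0.8313 m: y_tw > y₂, so the jump is submerged.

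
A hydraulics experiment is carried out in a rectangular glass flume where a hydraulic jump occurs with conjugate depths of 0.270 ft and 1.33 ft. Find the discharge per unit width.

q = 3.04 ft²/s

For a rectangular channel the momentum equation gives q² = ½·g·y₁·y₂·(y₁ + y₂) = ½×32.2×0.270×1.33×1.60 = 9.25.
q = √9.25 = 3.04 ft²/s.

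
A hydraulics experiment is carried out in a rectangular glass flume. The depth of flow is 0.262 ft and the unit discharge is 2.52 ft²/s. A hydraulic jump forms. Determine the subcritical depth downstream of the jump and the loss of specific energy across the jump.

V₁ = q/y₁ = 2.52/0.262 = 9.62 ft/s. Fr₁ = V₁/√(g·y₁) = 9.62/√(32.2×0.262) = 3.31.
Bélanger equation: y₂/y₁ = ½[√(1 + 8Fr₁²) − 1] = ½[√88.73 − 1] = 4.21.
y₂ = 4.21 × 0.262 = 1.10 ft.
V₂ = q/y₂ = 2.52/1.10 = 2.28 ft/s. E₁ = y₁ + V₁²/2g = 1.70 ft; E₂ = y₂ + V₂²/2g = 1.18 ft. ΔE = E₁ − E₂ = 0.515 ft.

y₂ = 1.10 ft; ΔE = 0.515 ft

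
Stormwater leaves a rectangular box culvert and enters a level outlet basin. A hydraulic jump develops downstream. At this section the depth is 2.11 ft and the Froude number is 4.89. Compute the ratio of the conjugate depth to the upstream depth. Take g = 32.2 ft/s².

y₂/y₁ = 6.43

Fr₁ = 4.89 (given).
By Bélanger, y₂/y₁ = ½[√(1 + 8Fr₁²) − 1] = ½[√192.3 − 1] = 6.43.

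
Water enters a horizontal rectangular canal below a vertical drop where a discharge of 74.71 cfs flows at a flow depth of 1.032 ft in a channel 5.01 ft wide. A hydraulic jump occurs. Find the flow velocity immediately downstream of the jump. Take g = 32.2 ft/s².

V₂ = 4.691 ft/s

q = Q/b = 74.71/5.01 = 14.91 ft²/s; V₁ = q/y₁ = 14.45 ft/s. Fr₁ = V₁/√(g·y₁) = 2.507.
From the momentum equation for a rectangular channel, y₂/y₁ = ½[√(1 + 8Fr₁²) − 1] = ½[√51.266 − 1] = 3.080.
y₂ = 3.080 × 1.032 = 3.179 ft.
V₂ = q/y₂ = 14.91/3.179 = 4.691 ft/s.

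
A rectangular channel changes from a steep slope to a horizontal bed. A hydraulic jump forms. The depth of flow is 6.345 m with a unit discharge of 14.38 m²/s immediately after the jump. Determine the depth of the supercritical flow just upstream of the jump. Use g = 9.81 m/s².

y₁ = 0.9152 m

V₂ = q/y₂ = 14.38/6.345 = 2.266 m/s; Fr₂ = V₂/√(g·y₂) = 0.2873.
From the momentum equation (using Fr₂), y₁/y₂ = ½[√(1 + 8Fr₂²) − 1] = ½[√1.6602 − 1] = 0.1442.
y₁ = 0.1442 × 6.345 = 0.9152 m.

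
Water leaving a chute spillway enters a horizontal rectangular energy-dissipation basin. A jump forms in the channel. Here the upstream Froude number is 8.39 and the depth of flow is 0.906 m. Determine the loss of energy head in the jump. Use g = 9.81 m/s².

Fr₁ = 8.39 (given).
Conjugate-depth relation: y₂/y₁ = ½[√(1 + 8Fr₁²) − 1] = ½[√564.1 − 1] = 11.4.
y₂ = 11.4 × 0.906 = 10.3 m.
V₁ = Fr₁·√(g·y₁) = 8.39×√(9.81×0.906) = 25.0 m/s; q = V₁·y₁ = 22.7 m²/s. V₂ = q/y₂ = 22.7/10.3 = 2.20 m/s. E₁ = y₁ + V₁²/2g = 32.8 m; E₂ = y₂ + V₂²/2g = 10.6 m. ΔE = E₁ − E₂ = 22.2 m.

ΔE = 22.2 m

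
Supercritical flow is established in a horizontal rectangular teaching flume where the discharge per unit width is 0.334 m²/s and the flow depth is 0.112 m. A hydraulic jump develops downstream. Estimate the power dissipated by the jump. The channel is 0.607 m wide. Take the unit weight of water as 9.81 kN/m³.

P = 0.261 kW

V₁ = q/y₁ = 0.334/0.112 = 2.98 m/s. Fr₁ = V₁/√(g·y₁) = 2.98/√(9.81×0.112) = 2.85.
Bélanger equation: y₂/y₁ = ½[√(1 + 8Fr₁²) − 1] = ½[√65.75 − 1] = 3.55.
y₂ = 3.55 × 0.112 = 0.398 m.
Head loss: ΔE = (y₂ − y₁)³/(4y₁y₂) = (0.398 − 0.112)³/(4×0.112×0.398) = 0.0234/0.178 = 0.131 m.
Q = q·b = 0.334 × 0.607 = 0.203 m³/s. P = γ·Q·ΔE = 9.81 × 0.203 × 0.131 = 0.261 kW.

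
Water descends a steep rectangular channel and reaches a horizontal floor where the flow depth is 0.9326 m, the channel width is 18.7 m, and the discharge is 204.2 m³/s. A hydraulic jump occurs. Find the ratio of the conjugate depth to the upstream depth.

q = Q/b = 204.2/18.7 = 10.92 m²/s; V₁ = q/y₁ = 11.71 m/s. Fr₁ = V₁/√(g·y₁) = 3.871.
Sequent-depth ratio: y₂/y₁ = ½[√(1 + 8Fr₁²) − 1] = ½[√120.88 − 1] = 4.997.

y₂/y₁ = 4.997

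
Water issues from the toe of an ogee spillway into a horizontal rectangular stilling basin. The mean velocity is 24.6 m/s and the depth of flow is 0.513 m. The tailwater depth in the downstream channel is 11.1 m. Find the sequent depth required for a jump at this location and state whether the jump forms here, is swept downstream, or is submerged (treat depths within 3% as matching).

y₂ = 7.70 m; the jump is submerged

Fr₁ = V₁/√(g·y₁) = 24.6/√(9.81×0.513) = 11.0.
Bélanger equation: y₂/y₁ = ½[√(1 + 8Fr₁²) − 1] = ½[√963.0 − 1] = 15.0.
y₂ = 15.0 × 0.513 = 7.70 m.
Tailwater y_tw = 11.1 m: y_tw > y₂, so the jump is submerged.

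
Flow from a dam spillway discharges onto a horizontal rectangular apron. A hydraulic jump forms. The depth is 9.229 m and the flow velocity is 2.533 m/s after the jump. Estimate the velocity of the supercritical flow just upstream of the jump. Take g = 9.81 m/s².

V₁ = 20.12 m/s

Fr₂ = V₂/√(g·y₂) = 2.533/√(9.81×9.229) = 0.2662.
Applying the sequent-depth relation in reverse, y₁/y₂ = ½[√(1 + 8Fr₂²) − 1] = ½[√1.5669 − 1] = 0.1259.
y₁ = 0.1259 × 9.229 = 1.162 m.
V₁ = q/y₁ = 23.38/1.162 = 20.12 m/s.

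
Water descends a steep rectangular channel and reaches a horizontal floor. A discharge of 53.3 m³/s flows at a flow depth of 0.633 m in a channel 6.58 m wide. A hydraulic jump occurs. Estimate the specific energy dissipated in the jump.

q = Q/b = 53.3/6.58 = 8.10 m²/s; V₁ = q/y₁ = 12.8 m/s. Fr₁ = V₁/√(g·y₁) = 5.14.
Conjugate-depth relation: y₂/y₁ = ½[√(1 + 8Fr₁²) − 1] = ½[√212.0 − 1] = 6.78.
y₂ = 6.78 × 0.633 = 4.29 m.
V₂ = q/y₂ = 8.10/4.29 = 1.89 m/s. E₁ = y₁ + V₁²/2g = 8.98 m; E₂ = y₂ + V₂²/2g = 4.47 m. ΔE = E₁ − E₂ = 4.51 m.

ΔE = 4.51 m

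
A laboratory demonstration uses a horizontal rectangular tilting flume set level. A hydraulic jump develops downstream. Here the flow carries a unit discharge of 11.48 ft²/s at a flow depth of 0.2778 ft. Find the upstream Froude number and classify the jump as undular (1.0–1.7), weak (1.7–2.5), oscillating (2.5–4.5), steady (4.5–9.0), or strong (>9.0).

Fr₁ = 13.82; strong jump

V₁ = q/y₁ = 11.48/0.2778 = 41.32 ft/s. Fr₁ = V₁/√(g·y₁) = 41.32/√(32.2×0.2778) = 13.82.
Fr₁ = 13.82 lies in the strong range.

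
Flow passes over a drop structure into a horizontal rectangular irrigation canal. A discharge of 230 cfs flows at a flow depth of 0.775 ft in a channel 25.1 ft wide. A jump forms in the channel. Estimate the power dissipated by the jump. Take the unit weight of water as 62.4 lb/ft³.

P = 11.7 hp

q = Q/b = 230/25.1 = 9.16 ft²/s; V₁ = q/y₁ = 11.8 ft/s. Fr₁ = V₁/√(g·y₁) = 2.37.
Conjugate-depth relation: y₂/y₁ = ½[√(1 + 8Fr₁²) − 1] = ½[√45.82 − 1] = 2.88.
y₂ = 2.88 × 0.775 = 2.24 ft.
Head loss: ΔE = (y₂ − y₁)³/(4y₁y₂) = (2.24 − 0.775)³/(4×0.775×2.24) = 3.11/6.93 = 0.449 ft.
P = γ·Q·ΔE/550 = 62.4 × 230 × 0.449 / 550 = 11.7 hp.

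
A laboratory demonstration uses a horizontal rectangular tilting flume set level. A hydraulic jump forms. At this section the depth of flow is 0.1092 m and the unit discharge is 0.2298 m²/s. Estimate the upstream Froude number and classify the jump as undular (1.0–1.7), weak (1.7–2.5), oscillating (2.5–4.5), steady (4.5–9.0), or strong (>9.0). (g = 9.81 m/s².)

Fr₁ = 2.033; weak jump

V₁ = q/y₁ = 0.2298/0.1092 = 2.104 m/s. Fr₁ = V₁/√(g·y₁) = 2.104/√(9.81×0.1092) = 2.033.
Fr₁ = 2.033 lies in the weak range.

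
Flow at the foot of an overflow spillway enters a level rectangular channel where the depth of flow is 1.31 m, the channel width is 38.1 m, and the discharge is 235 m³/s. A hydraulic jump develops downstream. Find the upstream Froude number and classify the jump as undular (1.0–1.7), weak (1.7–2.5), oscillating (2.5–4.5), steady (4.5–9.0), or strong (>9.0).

q = Q/b = 235/38.1 = 6.17 m²/s; V₁ = q/y₁ = 4.71 m/s. Fr₁ = V₁/√(g·y₁) = 1.31.
Fr₁ = 1.31 lies in the undular range.

Fr₁ = 1.31; undular jump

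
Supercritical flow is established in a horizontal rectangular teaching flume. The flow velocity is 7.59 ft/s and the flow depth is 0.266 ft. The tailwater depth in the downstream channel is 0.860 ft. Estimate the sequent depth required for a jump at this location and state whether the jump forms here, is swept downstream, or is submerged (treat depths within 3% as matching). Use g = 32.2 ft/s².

Fr₁ = V₁/√(g·y₁) = 7.59/√(32.2×0.266) = 2.59.
From the momentum equation for a rectangular channel, y₂/y₁ = ½[√(1 + 8Fr₁²) − 1] = ½[√54.81 − 1] = 3.20.
y₂ = 3.20 × 0.266 = 0.852 ft.
Tailwater y_tw = 0.860 ft: y_tw ≈ y₂, so the jump forms here.

y₂ = 0.852 ft; the jump forms here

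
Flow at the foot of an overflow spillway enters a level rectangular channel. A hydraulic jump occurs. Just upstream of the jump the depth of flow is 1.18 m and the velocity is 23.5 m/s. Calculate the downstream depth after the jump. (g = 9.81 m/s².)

y₂ = 11.0 m

Fr₁ = V₁/√(g·y₁) = 23.5/√(9.81×1.18) = 6.91.
From the momentum equation for a rectangular channel, y₂/y₁ = ½[√(1 + 8Fr₁²) − 1] = ½[√382.7 − 1] = 9.28.
y₂ = 9.28 × 1.18 = 11.0 m.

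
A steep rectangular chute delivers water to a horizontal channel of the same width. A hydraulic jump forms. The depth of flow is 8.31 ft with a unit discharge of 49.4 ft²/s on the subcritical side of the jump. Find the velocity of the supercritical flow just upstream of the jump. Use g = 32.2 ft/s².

V₂ = q/y₂ = 49.4/8.31 = 5.94 ft/s; Fr₂ = V₂/√(g·y₂) = 0.363.
Since the conjugate-depth ratio holds either way, y₁/y₂ = ½[√(1 + 8Fr₂²) − 1] = ½[√2.057 − 1] = 0.217.
y₁ = 0.217 × 8.31 = 1.80 ft.
V₁ = q/y₁ = 49.4/1.80 = 27.4 ft/s.

V₁ = 27.4 ft/s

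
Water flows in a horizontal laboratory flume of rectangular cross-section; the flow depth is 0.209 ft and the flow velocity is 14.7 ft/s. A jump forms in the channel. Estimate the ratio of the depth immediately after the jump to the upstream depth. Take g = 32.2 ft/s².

y₂/y₁ = 7.53

Fr₁ = V₁/√(g·y₁) = 14.7/√(32.2×0.209) = 5.67.
By Bélanger, y₂/y₁ = ½[√(1 + 8Fr₁²) − 1] = ½[√257.9 − 1] = 7.53.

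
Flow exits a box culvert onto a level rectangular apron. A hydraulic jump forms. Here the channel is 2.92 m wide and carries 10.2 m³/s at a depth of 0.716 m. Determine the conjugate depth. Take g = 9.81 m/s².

q = Q/b = 10.2/2.92 = 3.49 m²/s; V₁ = q/y₁ = 4.88 m/s. Fr₁ = V₁/√(g·y₁) = 1.84.
Sequent-depth ratio: y₂/y₁ = ½[√(1 + 8Fr₁²) − 1] = ½[√28.11 − 1] = 2.15.
y₂ = 2.15 × 0.716 = 1.54 m.

y₂ = 1.54 m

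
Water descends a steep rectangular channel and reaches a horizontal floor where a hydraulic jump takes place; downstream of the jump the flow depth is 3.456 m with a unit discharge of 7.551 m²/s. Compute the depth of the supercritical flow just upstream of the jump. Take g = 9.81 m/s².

V₂ = q/y₂ = 7.551/3.456 = 2.185 m/s; Fr₂ = V₂/√(g·y₂) = 0.3752.
Since the conjugate-depth ratio holds either way, y₁/y₂ = ½[√(1 + 8Fr₂²) − 1] = ½[√2.1264 − 1] = 0.2291.
y₁ = 0.2291 × 3.456 = 0.7918 m.

y₁ = 0.7918 m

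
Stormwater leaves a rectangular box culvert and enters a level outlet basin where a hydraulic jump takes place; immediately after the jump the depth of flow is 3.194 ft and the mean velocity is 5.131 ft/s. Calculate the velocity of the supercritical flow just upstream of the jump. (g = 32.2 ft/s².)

V₁ = 13.76 ft/s

Fr₂ = V₂/√(g·y₂) = 5.131/√(32.2×3.194) = 0.5059.
The Bélanger relation is symmetric: y₁/y₂ = ½[√(1 + 8Fr₂²) − 1] = ½[√3.0479 − 1] = 0.3729.
y₁ = 0.3729 × 3.194 = 1.191 ft.
V₁ = q/y₁ = 16.39/1.191 = 13.76 ft/s.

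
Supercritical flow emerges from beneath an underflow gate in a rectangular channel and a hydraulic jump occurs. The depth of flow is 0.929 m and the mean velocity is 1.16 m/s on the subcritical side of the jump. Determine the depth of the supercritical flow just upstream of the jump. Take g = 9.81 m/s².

y₁ = 0.222 m

Fr₂ = V₂/√(g·y₂) = 1.16/√(9.81×0.929) = 0.384.
The Bélanger relation is symmetric: y₁/y₂ = ½[√(1 + 8Fr₂²) − 1] = ½[√2.181 − 1] = 0.238.
y₁ = 0.238 × 0.929 = 0.222 m.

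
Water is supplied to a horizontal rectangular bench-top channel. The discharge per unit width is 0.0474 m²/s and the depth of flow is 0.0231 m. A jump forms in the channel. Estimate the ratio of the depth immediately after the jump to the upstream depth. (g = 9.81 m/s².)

V₁ = q/y₁ = 0.0474/0.0231 = 2.05 m/s. Fr₁ = V₁/√(g·y₁) = 2.05/√(9.81×0.0231) = 4.31.
Sequent-depth ratio: y₂/y₁ = ½[√(1 + 8Fr₁²) − 1] = ½[√149.6 − 1] = 5.62.

y₂/y₁ = 5.62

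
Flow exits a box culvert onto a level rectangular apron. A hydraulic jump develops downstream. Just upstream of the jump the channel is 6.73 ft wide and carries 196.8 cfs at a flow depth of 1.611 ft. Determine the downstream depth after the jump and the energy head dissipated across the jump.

y₂ = 4.993 ft; ΔE = 1.202 ft

q = Q/b = 196.8/6.73 = 29.24 ft²/s; V₁ = q/y₁ = 18.15 ft/s. Fr₁ = V₁/√(g·y₁) = 2.520.
From the momentum equation for a rectangular channel, y₂/y₁ = ½[√(1 + 8Fr₁²) − 1] = ½[√51.812 − 1] = 3.099.
y₂ = 3.099 × 1.611 = 4.993 ft.
V₂ = q/y₂ = 29.24/4.993 = 5.857 ft/s. E₁ = y₁ + V₁²/2g = 6.727 ft; E₂ = y₂ + V₂²/2g = 5.525 ft. ΔE = E₁ − E₂ = 1.202 ft.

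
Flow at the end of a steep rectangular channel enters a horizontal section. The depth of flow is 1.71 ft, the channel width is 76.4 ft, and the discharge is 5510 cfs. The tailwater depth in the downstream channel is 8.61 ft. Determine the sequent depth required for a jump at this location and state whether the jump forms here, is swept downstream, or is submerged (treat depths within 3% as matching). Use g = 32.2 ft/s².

q = Q/b = 5510/76.4 = 72.1 ft²/s; V₁ = q/y₁ = 42.2 ft/s. Fr₁ = V₁/√(g·y₁) = 5.68.
Bélanger equation: y₂/y₁ = ½[√(1 + 8Fr₁²) − 1] = ½[√259.4 − 1] = 7.55.
y₂ = 7.55 × 1.71 = 12.9 ft.
Tailwater y_tw = 8.61 ft: y_tw < y₂, so the jump is swept downstream.

y₂ = 12.9 ft; the jump is swept downstream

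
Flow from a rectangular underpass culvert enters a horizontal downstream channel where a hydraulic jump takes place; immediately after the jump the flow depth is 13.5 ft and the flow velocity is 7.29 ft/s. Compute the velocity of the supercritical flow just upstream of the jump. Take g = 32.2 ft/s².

Fr₂ = V₂/√(g·y₂) = 7.29/√(32.2×13.5) = 0.350.
The Bélanger relation is symmetric: y₁/y₂ = ½[√(1 + 8Fr₂²) − 1] = ½[√1.978 − 1] = 0.203.
y₁ = 0.203 × 13.5 = 2.74 ft.
V₁ = q/y₁ = 98.4/2.74 = 35.9 ft/s.

V₁ = 35.9 ft/s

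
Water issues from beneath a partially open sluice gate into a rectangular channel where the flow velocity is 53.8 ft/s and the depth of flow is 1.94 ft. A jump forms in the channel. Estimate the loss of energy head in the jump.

ΔE = 28.6 ft

Fr₁ = V₁/√(g·y₁) = 53.8/√(32.2×1.94) = 6.81.
Sequent-depth ratio: y₂/y₁ = ½[√(1 + 8Fr₁²) − 1] = ½[√371.7 − 1] = 9.14.
y₂ = 9.14 × 1.94 = 17.7 ft.
Head loss: ΔE = (y₂ − y₁)³/(4y₁y₂) = (17.7 − 1.94)³/(4×1.94×17.7) = 3937/138 = 28.6 ft.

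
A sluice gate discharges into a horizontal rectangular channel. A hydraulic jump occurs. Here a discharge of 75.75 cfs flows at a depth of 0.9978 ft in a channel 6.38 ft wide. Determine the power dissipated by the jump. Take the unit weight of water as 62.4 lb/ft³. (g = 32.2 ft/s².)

q = Q/b = 75.75/6.38 = 11.87 ft²/s; V₁ = q/y₁ = 11.90 ft/s. Fr₁ = V₁/√(g·y₁) = 2.099.
Bélanger equation: y₂/y₁ = ½[√(1 + 8Fr₁²) − 1] = ½[√36.256 − 1] = 2.511.
y₂ = 2.511 × 0.9978 = 2.505 ft.
V₂ = q/y₂ = 11.87/2.505 = 4.740 ft/s. E₁ = y₁ + V₁²/2g = 3.196 ft; E₂ = y₂ + V₂²/2g = 2.854 ft. ΔE = E₁ − E₂ = 0.3425 ft.
P = γ·Q·ΔE/550 = 62.4 × 75.75 × 0.3425 / 550 = 2.944 hp.

P = 2.944 hp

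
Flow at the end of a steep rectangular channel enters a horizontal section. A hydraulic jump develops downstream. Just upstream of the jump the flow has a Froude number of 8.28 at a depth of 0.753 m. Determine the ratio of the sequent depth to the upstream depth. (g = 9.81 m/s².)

Fr₁ = 8.28 (given).
Sequent-depth ratio: y₂/y₁ = ½[√(1 + 8Fr₁²) − 1] = ½[√549.5 − 1] = 11.2.

y₂/y₁ = 11.2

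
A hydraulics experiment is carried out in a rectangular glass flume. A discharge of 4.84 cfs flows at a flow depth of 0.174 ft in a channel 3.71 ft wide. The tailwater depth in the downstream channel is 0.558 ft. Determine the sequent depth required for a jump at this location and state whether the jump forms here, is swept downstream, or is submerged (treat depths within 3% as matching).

q = Q/b = 4.84/3.71 = 1.30 ft²/s; V₁ = q/y₁ = 7.50 ft/s. Fr₁ = V₁/√(g·y₁) = 3.17.
Conjugate-depth relation: y₂/y₁ = ½[√(1 + 8Fr₁²) − 1] = ½[√81.27 − 1] = 4.01.
y₂ = 4.01 × 0.174 = 0.697 ft.
Tailwater y_tw = 0.558 ft: y_tw < y₂, so the jump is swept downstream.

y₂ = 0.697 ft; the jump is swept downstream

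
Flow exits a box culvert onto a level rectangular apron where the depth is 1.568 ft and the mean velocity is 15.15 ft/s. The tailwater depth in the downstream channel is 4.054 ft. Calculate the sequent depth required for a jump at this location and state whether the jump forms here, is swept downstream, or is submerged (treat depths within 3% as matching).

y₂ = 4.009 ft; the jump forms here

Fr₁ = V₁/√(g·y₁) = 15.15/√(32.2×1.568) = 2.132.
Sequent-depth ratio: y₂/y₁ = ½[√(1 + 8Fr₁²) − 1] = ½[√37.367 − 1] = 2.556.
y₂ = 2.556 × 1.568 = 4.009 ft.
Tailwater y_tw = 4.054 ft: y_tw ≈ y₂, so the jump forms here.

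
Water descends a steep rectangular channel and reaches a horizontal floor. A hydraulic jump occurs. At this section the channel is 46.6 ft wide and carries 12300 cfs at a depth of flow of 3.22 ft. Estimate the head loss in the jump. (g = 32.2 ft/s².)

ΔE = 71.6 ft

q = Q/b = 12300/46.6 = 264 ft²/s; V₁ = q/y₁ = 82.0 ft/s. Fr₁ = V₁/√(g·y₁) = 8.05.
Conjugate-depth relation: y₂/y₁ = ½[√(1 + 8Fr₁²) − 1] = ½[√519.4 − 1] = 10.9.
y₂ = 10.9 × 3.22 = 35.1 ft.
Head loss: ΔE = (y₂ − y₁)³/(4y₁y₂) = (35.1 − 3.22)³/(4×3.22×35.1) = 32352/452 = 71.6 ft.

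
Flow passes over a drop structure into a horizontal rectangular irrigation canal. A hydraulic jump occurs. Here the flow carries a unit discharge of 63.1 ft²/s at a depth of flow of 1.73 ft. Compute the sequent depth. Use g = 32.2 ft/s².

y₂ = 11.1 ft

V₁ = q/y₁ = 63.1/1.73 = 36.5 ft/s. Fr₁ = V₁/√(g·y₁) = 36.5/√(32.2×1.73) = 4.89.
Sequent-depth ratio: y₂/y₁ = ½[√(1 + 8Fr₁²) − 1] = ½[√192.1 − 1] = 6.43.
y₂ = 6.43 × 1.73 = 11.1 ft.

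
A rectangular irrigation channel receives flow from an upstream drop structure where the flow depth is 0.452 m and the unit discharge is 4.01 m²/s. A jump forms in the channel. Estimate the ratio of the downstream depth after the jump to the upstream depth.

V₁ = q/y₁ = 4.01/0.452 = 8.87 m/s. Fr₁ = V₁/√(g·y₁) = 8.87/√(9.81×0.452) = 4.21.
Bélanger equation: y₂/y₁ = ½[√(1 + 8Fr₁²) − 1] = ½[√143.0 − 1] = 5.48.

y₂/y₁ = 5.48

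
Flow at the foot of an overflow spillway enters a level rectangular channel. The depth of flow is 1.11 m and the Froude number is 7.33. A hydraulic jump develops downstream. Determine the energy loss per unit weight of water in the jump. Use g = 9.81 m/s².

Fr₁ = 7.33 (given).
From the momentum equation for a rectangular channel, y₂/y₁ = ½[√(1 + 8Fr₁²) − 1] = ½[√430.8 − 1] = 9.88.
y₂ = 9.88 × 1.11 = 11.0 m.
V₁ = Fr₁·√(g·y₁) = 7.33×√(9.81×1.11) = 24.2 m/s; q = V₁·y₁ = 26.8 m²/s. V₂ = q/y₂ = 26.8/11.0 = 2.45 m/s. E₁ = y₁ + V₁²/2g = 30.9 m; E₂ = y₂ + V₂²/2g = 11.3 m. ΔE = E₁ − E₂ = 19.7 m.

ΔE = 19.7 m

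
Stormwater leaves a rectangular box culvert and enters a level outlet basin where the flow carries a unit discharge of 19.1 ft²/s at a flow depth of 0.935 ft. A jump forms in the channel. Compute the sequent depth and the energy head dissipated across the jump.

y₂ = 4.48 ft; ΔE = 2.65 ft

V₁ = q/y₁ = 19.1/0.935 = 20.4 ft/s. Fr₁ = V₁/√(g·y₁) = 20.4/√(32.2×0.935) = 3.72.
By Bélanger, y₂/y₁ = ½[√(1 + 8Fr₁²) − 1] = ½[√111.9 − 1] = 4.79.
y₂ = 4.79 × 0.935 = 4.48 ft.
Head loss: ΔE = (y₂ − y₁)³/(4y₁y₂) = (4.48 − 0.935)³/(4×0.935×4.48) = 44.5/16.7 = 2.65 ft.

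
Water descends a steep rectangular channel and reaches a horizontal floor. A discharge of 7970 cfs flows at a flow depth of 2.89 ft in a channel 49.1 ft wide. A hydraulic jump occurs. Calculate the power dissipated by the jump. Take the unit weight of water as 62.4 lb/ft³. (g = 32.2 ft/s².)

P = 25920 hp

q = Q/b = 7970/49.1 = 162 ft²/s; V₁ = q/y₁ = 56.2 ft/s. Fr₁ = V₁/√(g·y₁) = 5.82.
Conjugate-depth relation: y₂/y₁ = ½[√(1 + 8Fr₁²) − 1] = ½[√272.2 − 1] = 7.75.
y₂ = 7.75 × 2.89 = 22.4 ft.
Head loss: ΔE = (y₂ − y₁)³/(4y₁y₂) = (22.4 − 2.89)³/(4×2.89×22.4) = 7421/259 = 28.7 ft.
P = γ·Q·ΔE/550 = 62.4 × 7970 × 28.7 / 550 = 25920 hp.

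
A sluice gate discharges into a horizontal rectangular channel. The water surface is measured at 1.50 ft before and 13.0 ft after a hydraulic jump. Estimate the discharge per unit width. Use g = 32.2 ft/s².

For a rectangular channel the momentum equation gives q² = ½·g·y₁·y₂·(y₁ + y₂) = ½×32.2×1.50×13.0×14.5 = 4552.
q = √4552 = 67.5 ft²/s.

q = 67.5 ft²/s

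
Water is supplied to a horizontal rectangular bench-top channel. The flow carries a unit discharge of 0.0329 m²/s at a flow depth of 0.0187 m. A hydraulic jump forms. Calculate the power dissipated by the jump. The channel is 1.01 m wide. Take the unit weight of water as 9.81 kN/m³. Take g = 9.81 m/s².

V₁ = q/y₁ = 0.0329/0.0187 = 1.76 m/s. Fr₁ = V₁/√(g·y₁) = 1.76/√(9.81×0.0187) = 4.11.
From the momentum equation for a rectangular channel, y₂/y₁ = ½[√(1 + 8Fr₁²) − 1] = ½[√136.0 − 1] = 5.33.
y₂ = 5.33 × 0.0187 = 0.0997 m.
V₂ = q/y₂ = 0.0329/0.0997 = 0.330 m/s. E₁ = y₁ + V₁²/2g = 0.176 m; E₂ = y₂ + V₂²/2g = 0.105 m. ΔE = E₁ − E₂ = 0.0712 m.
Q = q·b = 0.0329 × 1.01 = 0.0332 m³/s. P = γ·Q·ΔE = 9.81 × 0.0332 × 0.0712 = 0.0232 kW.

P = 0.0232 kW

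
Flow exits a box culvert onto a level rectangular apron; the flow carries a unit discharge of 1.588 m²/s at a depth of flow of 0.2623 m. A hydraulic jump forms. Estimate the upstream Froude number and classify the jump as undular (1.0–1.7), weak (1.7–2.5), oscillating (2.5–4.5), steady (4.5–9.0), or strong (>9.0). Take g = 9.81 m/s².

Fr₁ = 3.774; oscillating jump

V₁ = q/y₁ = 1.588/0.2623 = 6.054 m/s. Fr₁ = V₁/√(g·y₁) = 6.054/√(9.81×0.2623) = 3.774.
Fr₁ = 3.774 lies in the oscillating range.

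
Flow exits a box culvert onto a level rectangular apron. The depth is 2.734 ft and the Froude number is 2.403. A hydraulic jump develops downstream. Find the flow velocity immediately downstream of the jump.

Fr₁ = 2.403 (given).
Conjugate-depth relation: y₂/y₁ = ½[√(1 + 8Fr₁²) − 1] = ½[√47.195 − 1] = 2.935.
y₂ = 2.935 × 2.734 = 8.024 ft.
V₁ = Fr₁·√(g·y₁) = 2.403×√(32.2×2.734) = 22.55 ft/s; q = V₁·y₁ = 61.64 ft²/s.
V₂ = q/y₂ = 61.64/8.024 = 7.682 ft/s.

V₂ = 7.682 ft/s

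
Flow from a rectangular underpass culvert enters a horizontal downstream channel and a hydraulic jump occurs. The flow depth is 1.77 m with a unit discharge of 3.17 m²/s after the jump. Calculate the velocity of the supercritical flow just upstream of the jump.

V₁ = 6.24 m/s

V₂ = q/y₂ = 3.17/1.77 = 1.79 m/s; Fr₂ = V₂/√(g·y₂) = 0.430.
The Bélanger relation is symmetric: y₁/y₂ = ½[√(1 + 8Fr₂²) − 1] = ½[√2.478 − 1] = 0.287.
y₁ = 0.287 × 1.77 = 0.508 m.
V₁ = q/y₁ = 3.17/0.508 = 6.24 m/s.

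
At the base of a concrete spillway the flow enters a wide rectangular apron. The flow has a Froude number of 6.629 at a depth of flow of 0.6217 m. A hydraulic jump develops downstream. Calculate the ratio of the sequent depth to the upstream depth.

Fr₁ = 6.629 (given).
From the momentum equation for a rectangular channel, y₂/y₁ = ½[√(1 + 8Fr₁²) − 1] = ½[√352.55 − 1] = 8.888.

y₂/y₁ = 8.888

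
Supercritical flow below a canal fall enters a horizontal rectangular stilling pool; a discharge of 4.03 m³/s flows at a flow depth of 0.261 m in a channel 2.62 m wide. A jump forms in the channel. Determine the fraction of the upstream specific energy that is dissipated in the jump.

q = Q/b = 4.03/2.62 = 1.54 m²/s; V₁ = q/y₁ = 5.89 m/s. Fr₁ = V₁/√(g·y₁) = 3.68.
Bélanger equation: y₂/y₁ = ½[√(1 + 8Fr₁²) − 1] = ½[√109.5 − 1] = 4.73.
y₂ = 4.73 × 0.261 = 1.24 m.
E₁ = y₁ + V₁²/2g = 2.03 m. ΔE = (y₂ − y₁)³/(4y₁y₂) = 0.717 m. ΔE/E₁ = 0.717/2.03 = 0.353.

ΔE/E₁ = 0.353 (35.3%)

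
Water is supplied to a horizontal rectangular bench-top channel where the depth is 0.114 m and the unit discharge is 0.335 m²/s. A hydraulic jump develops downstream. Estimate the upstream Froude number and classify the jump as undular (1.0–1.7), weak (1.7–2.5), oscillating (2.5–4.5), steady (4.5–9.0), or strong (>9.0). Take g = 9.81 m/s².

V₁ = q/y₁ = 0.335/0.114 = 2.94 m/s. Fr₁ = V₁/√(g·y₁) = 2.94/√(9.81×0.114) = 2.78.
Fr₁ = 2.78 lies in the oscillating range.

Fr₁ = 2.78; oscillating jump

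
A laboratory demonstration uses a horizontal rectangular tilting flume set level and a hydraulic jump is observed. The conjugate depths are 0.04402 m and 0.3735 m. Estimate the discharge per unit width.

For a rectangular channel the momentum equation gives q² = ½·g·y₁·y₂·(y₁ + y₂) = ½×9.81×0.04402×0.3735×0.4175 = 0.03367.
q = √0.03367 = 0.1835 m²/s.

q = 0.1835 m²/s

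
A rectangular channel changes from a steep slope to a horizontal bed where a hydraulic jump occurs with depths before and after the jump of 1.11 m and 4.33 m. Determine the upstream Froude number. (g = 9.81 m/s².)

For a rectangular channel the momentum equation gives q² = ½·g·y₁·y₂·(y₁ + y₂) = ½×9.81×1.11×4.33×5.44 = 128.
q = √128 = 11.3 m²/s.
V₁ = q/y₁ = 10.2 m/s; Fr₁ = V₁/√(g·y₁) = 3.09.

Fr₁ = 3.09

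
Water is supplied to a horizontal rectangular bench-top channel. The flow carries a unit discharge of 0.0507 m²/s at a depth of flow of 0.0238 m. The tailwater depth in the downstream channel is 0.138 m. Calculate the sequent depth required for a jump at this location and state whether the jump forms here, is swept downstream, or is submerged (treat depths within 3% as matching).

V₁ = q/y₁ = 0.0507/0.0238 = 2.13 m/s. Fr₁ = V₁/√(g·y₁) = 2.13/√(9.81×0.0238) = 4.41.
From the momentum equation for a rectangular channel, y₂/y₁ = ½[√(1 + 8Fr₁²) − 1] = ½[√156.5 − 1] = 5.75.
y₂ = 5.75 × 0.0238 = 0.137 m.
Tailwater y_tw = 0.138 m: y_tw ≈ y₂, so the jump forms here.

y₂ = 0.137 m; the jump forms here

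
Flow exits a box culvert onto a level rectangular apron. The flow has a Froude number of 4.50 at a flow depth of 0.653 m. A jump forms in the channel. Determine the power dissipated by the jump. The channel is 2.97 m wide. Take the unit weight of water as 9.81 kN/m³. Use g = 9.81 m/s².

P = 700 kW

Fr₁ = 4.50 (given).
Sequent-depth ratio: y₂/y₁ = ½[√(1 + 8Fr₁²) − 1] = ½[√163.0 − 1] = 5.88.
y₂ = 5.88 × 0.653 = 3.84 m.
V₁ = Fr₁·√(g·y₁) = 4.50×√(9.81×0.653) = 11.4 m/s; q = V₁·y₁ = 7.44 m²/s. V₂ = q/y₂ = 7.44/3.84 = 1.94 m/s. E₁ = y₁ + V₁²/2g = 7.26 m; E₂ = y₂ + V₂²/2g = 4.03 m. ΔE = E₁ − E₂ = 3.23 m.
Q = q·b = 7.44 × 2.97 = 22.1 m³/s. P = γ·Q·ΔE = 9.81 × 22.1 × 3.23 = 700 kW.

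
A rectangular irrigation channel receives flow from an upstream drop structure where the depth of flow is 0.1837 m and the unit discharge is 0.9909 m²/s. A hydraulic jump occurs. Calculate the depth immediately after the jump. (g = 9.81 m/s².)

V₁ = q/y₁ = 0.9909/0.1837 = 5.394 m/s. Fr₁ = V₁/√(g·y₁) = 5.394/√(9.81×0.1837) = 4.018.
Sequent-depth ratio: y₂/y₁ = ½[√(1 + 8Fr₁²) − 1] = ½[√130.17 − 1] = 5.205.
y₂ = 5.205 × 0.1837 = 0.9561 m.

y₂ = 0.9561 m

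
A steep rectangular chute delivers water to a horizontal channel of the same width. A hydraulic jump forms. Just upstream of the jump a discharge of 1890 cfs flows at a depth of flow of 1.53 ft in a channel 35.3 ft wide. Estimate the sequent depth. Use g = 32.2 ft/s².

y₂ = 10.0 ft

q = Q/b = 1890/35.3 = 53.5 ft²/s; V₁ = q/y₁ = 35.0 ft/s. Fr₁ = V₁/√(g·y₁) = 4.99.
From the momentum equation for a rectangular channel, y₂/y₁ = ½[√(1 + 8Fr₁²) − 1] = ½[√199.9 − 1] = 6.57.
y₂ = 6.57 × 1.53 = 10.0 ft.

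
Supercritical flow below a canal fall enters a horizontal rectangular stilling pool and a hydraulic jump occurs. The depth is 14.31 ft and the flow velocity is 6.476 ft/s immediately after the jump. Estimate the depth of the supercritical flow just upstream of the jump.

Fr₂ = V₂/√(g·y₂) = 6.476/√(32.2×14.31) = 0.3017.
Applying the sequent-depth relation in reverse, y₁/y₂ = ½[√(1 + 8Fr₂²) − 1] = ½[√1.7281 − 1] = 0.1573.
y₁ = 0.1573 × 14.31 = 2.251 ft.

y₁ = 2.251 ft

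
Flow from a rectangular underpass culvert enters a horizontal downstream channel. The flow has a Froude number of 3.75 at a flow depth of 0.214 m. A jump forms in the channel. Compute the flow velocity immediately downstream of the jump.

V₂ = 1.13 m/s

Fr₁ = 3.75 (given).
Conjugate-depth relation: y₂/y₁ = ½[√(1 + 8Fr₁²) − 1] = ½[√113.5 − 1] = 4.83.
y₂ = 4.83 × 0.214 = 1.03 m.
V₁ = Fr₁·√(g·y₁) = 3.75×√(9.81×0.214) = 5.43 m/s; q = V₁·y₁ = 1.16 m²/s.
V₂ = q/y₂ = 1.16/1.03 = 1.13 m/s.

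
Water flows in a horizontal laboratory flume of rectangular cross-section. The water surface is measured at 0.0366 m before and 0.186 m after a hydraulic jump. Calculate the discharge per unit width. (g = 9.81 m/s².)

q = 0.0862 m²/s

For a rectangular channel the momentum equation gives q² = ½·g·y₁·y₂·(y₁ + y₂) = ½×9.81×0.0366×0.186×0.223 = 0.00743.
q = √0.00743 = 0.0862 m²/s.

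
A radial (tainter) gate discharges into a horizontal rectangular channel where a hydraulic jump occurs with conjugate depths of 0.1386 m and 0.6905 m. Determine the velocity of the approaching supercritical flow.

For a rectangular channel the momentum equation gives q² = ½·g·y₁·y₂·(y₁ + y₂) = ½×9.81×0.1386×0.6905×0.8291 = 0.3892.
q = √0.3892 = 0.6239 m²/s.
V₁ = q/y₁ = 0.6239/0.1386 = 4.501 m/s.

V₁ = 4.501 m/s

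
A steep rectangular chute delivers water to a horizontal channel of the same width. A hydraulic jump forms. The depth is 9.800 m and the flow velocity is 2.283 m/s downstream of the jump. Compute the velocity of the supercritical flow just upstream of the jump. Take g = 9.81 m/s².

V₁ = 23.13 m/s

Fr₂ = V₂/√(g·y₂) = 2.283/√(9.81×9.800) = 0.2328.
Since the conjugate-depth ratio holds either way, y₁/y₂ = ½[√(1 + 8Fr₂²) − 1] = ½[√1.4337 − 1] = 0.09869.
y₁ = 0.09869 × 9.800 = 0.9672 m.
V₁ = q/y₁ = 22.37/0.9672 = 23.13 m/s.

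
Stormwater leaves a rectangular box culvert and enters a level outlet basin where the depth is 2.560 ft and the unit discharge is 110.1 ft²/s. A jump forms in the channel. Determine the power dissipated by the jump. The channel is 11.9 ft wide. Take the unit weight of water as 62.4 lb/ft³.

V₁ = q/y₁ = 110.1/2.560 = 43.01 ft/s. Fr₁ = V₁/√(g·y₁) = 43.01/√(32.2×2.560) = 4.737.
By Bélanger, y₂/y₁ = ½[√(1 + 8Fr₁²) − 1] = ½[√180.51 − 1] = 6.218.
y₂ = 6.218 × 2.560 = 15.92 ft.
Head loss: ΔE = (y₂ − y₁)³/(4y₁y₂) = (15.92 − 2.560)³/(4×2.560×15.92) = 2383/163.0 = 14.62 ft.
Q = q·b = 110.1 × 11.9 = 1310 cfs. P = γ·Q·ΔE/550 = 62.4 × 1310 × 14.62 / 550 = 2173 hp.

P = 2173 hp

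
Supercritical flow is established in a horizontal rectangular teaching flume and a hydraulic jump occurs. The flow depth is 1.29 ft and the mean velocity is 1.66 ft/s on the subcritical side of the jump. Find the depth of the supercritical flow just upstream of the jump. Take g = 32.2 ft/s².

Fr₂ = V₂/√(g·y₂) = 1.66/√(32.2×1.29) = 0.258.
Applying the sequent-depth relation in reverse, y₁/y₂ = ½[√(1 + 8Fr₂²) − 1] = ½[√1.531 − 1] = 0.119.
y₁ = 0.119 × 1.29 = 0.153 ft.

y₁ = 0.153 ft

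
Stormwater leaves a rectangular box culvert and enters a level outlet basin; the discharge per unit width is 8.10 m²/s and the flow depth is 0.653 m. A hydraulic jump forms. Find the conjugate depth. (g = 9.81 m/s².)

V₁ = q/y₁ = 8.10/0.653 = 12.4 m/s. Fr₁ = V₁/√(g·y₁) = 12.4/√(9.81×0.653) = 4.90.
Conjugate-depth relation: y₂/y₁ = ½[√(1 + 8Fr₁²) − 1] = ½[√193.2 − 1] = 6.45.
y₂ = 6.45 × 0.653 = 4.21 m.

y₂ = 4.21 m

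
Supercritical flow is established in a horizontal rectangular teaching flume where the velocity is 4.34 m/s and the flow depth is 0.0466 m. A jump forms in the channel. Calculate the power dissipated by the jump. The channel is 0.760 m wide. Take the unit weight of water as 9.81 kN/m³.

Fr₁ = V₁/√(g·y₁) = 4.34/√(9.81×0.0466) = 6.42.
Sequent-depth ratio: y₂/y₁ = ½[√(1 + 8Fr₁²) − 1] = ½[√330.6 − 1] = 8.59.
y₂ = 8.59 × 0.0466 = 0.400 m.
q = V₁·y₁ = 4.34 × 0.0466 = 0.202 m²/s. V₂ = q/y₂ = 0.202/0.400 = 0.505 m/s. E₁ = y₁ + V₁²/2g = 1.01 m; E₂ = y₂ + V₂²/2g = 0.413 m. ΔE = E₁ − E₂ = 0.593 m.
Q = q·b = 0.202 × 0.760 = 0.154 m³/s. P = γ·Q·ΔE = 9.81 × 0.154 × 0.593 = 0.895 kW.

P = 0.895 kW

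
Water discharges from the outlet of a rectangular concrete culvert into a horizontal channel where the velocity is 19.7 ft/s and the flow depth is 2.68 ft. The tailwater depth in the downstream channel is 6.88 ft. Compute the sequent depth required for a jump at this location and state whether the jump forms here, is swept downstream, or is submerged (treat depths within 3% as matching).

Fr₁ = V₁/√(g·y₁) = 19.7/√(32.2×2.68) = 2.12.
From the momentum equation for a rectangular channel, y₂/y₁ = ½[√(1 + 8Fr₁²) − 1] = ½[√36.98 − 1] = 2.54.
y₂ = 2.54 × 2.68 = 6.81 ft.
Tailwater y_tw = 6.88 ft: y_tw ≈ y₂, so the jump forms here.

y₂ = 6.81 ft; the jump forms here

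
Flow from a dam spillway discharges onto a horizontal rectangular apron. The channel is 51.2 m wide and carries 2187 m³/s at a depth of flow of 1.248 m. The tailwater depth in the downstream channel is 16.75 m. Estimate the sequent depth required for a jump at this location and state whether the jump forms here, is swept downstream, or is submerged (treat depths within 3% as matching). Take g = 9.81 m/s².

q = Q/b = 2187/51.2 = 42.71 m²/s; V₁ = q/y₁ = 34.23 m/s. Fr₁ = V₁/√(g·y₁) = 9.782.
By Bélanger, y₂/y₁ = ½[√(1 + 8Fr₁²) − 1] = ½[√766.48 − 1] = 13.34.
y₂ = 13.34 × 1.248 = 16.65 m.
Tailwater y_tw = 16.75 m: y_tw ≈ y₂, so the jump forms here.

y₂ = 16.65 m; the jump forms here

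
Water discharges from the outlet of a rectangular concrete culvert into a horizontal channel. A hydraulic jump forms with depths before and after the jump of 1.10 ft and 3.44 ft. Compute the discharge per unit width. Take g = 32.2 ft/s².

For a rectangular channel the momentum equation gives q² = ½·g·y₁·y₂·(y₁ + y₂) = ½×32.2×1.10×3.44×4.54 = 277.
q = √277 = 16.6 ft²/s.

q = 16.6 ft²/s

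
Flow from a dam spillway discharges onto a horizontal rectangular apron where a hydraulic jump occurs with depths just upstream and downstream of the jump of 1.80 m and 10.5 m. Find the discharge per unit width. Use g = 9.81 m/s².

For a rectangular channel the momentum equation gives q² = ½·g·y₁·y₂·(y₁ + y₂) = ½×9.81×1.80×10.5×12.3 = 1140.
q = √1140 = 33.8 m²/s.

q = 33.8 m²/s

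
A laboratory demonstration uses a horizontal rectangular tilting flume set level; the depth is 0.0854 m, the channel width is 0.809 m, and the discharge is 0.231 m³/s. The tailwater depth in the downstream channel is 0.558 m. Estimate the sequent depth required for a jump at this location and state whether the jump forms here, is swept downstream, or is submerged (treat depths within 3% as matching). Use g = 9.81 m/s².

y₂ = 0.401 m; the jump is submerged

q = Q/b = 0.231/0.809 = 0.286 m²/s; V₁ = q/y₁ = 3.34 m/s. Fr₁ = V₁/√(g·y₁) = 3.65.
Conjugate-depth relation: y₂/y₁ = ½[√(1 + 8Fr₁²) − 1] = ½[√107.8 − 1] = 4.69.
y₂ = 4.69 × 0.0854 = 0.401 m.
Tailwater y_tw = 0.558 m: y_tw > y₂, so the jump is submerged.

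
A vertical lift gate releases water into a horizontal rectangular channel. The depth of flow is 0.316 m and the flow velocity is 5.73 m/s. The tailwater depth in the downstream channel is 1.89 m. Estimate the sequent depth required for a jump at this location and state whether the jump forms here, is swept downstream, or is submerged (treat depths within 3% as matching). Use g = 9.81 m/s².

Fr₁ = V₁/√(g·y₁) = 5.73/√(9.81×0.316) = 3.25.
Sequent-depth ratio: y₂/y₁ = ½[√(1 + 8Fr₁²) − 1] = ½[√85.73 − 1] = 4.13.
y₂ = 4.13 × 0.316 = 1.30 m.
Tailwater y_tw = 1.89 m: y_tw > y₂, so the jump is submerged.

y₂ = 1.30 m; the jump is submerged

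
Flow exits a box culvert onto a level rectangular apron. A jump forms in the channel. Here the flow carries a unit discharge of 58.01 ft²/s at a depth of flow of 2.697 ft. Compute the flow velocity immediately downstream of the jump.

V₁ = q/y₁ = 58.01/2.697 = 21.51 ft/s. Fr₁ = V₁/√(g·y₁) = 21.51/√(32.2×2.697) = 2.308.
From the momentum equation for a rectangular channel, y₂/y₁ = ½[√(1 + 8Fr₁²) − 1] = ½[√43.618 − 1] = 2.802.
y₂ = 2.802 × 2.697 = 7.558 ft.
V₂ = q/y₂ = 58.01/7.558 = 7.676 ft/s.

V₂ = 7.676 ft/s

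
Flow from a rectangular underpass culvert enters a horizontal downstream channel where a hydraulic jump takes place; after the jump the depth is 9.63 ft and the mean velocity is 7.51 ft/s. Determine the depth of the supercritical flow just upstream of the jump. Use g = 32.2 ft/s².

y₁ = 2.73 ft

Fr₂ = V₂/√(g·y₂) = 7.51/√(32.2×9.63) = 0.426.
Since the conjugate-depth ratio holds either way, y₁/y₂ = ½[√(1 + 8Fr₂²) − 1] = ½[√2.455 − 1] = 0.283.
y₁ = 0.283 × 9.63 = 2.73 ft.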